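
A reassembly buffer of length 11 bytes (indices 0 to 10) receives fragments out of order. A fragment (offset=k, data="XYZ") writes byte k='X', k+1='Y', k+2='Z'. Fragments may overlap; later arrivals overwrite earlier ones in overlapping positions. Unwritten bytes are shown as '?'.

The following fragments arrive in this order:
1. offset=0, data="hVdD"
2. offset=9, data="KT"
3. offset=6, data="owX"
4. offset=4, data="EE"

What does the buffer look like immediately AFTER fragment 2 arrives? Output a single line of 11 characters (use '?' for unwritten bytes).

Answer: hVdD?????KT

Derivation:
Fragment 1: offset=0 data="hVdD" -> buffer=hVdD???????
Fragment 2: offset=9 data="KT" -> buffer=hVdD?????KT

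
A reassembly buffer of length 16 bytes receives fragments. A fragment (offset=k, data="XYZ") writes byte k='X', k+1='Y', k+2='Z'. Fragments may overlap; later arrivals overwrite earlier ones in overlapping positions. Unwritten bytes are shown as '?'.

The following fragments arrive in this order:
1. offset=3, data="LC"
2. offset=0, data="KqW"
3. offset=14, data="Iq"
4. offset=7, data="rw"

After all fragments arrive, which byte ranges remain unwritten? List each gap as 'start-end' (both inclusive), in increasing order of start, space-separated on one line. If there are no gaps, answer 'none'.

Answer: 5-6 9-13

Derivation:
Fragment 1: offset=3 len=2
Fragment 2: offset=0 len=3
Fragment 3: offset=14 len=2
Fragment 4: offset=7 len=2
Gaps: 5-6 9-13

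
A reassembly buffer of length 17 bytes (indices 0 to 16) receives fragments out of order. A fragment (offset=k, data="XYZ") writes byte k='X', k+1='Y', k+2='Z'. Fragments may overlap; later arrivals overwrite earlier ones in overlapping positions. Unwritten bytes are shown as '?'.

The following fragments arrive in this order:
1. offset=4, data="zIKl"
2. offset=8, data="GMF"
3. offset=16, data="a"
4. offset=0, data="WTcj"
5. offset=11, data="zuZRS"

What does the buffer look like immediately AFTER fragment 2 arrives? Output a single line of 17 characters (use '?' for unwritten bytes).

Answer: ????zIKlGMF??????

Derivation:
Fragment 1: offset=4 data="zIKl" -> buffer=????zIKl?????????
Fragment 2: offset=8 data="GMF" -> buffer=????zIKlGMF??????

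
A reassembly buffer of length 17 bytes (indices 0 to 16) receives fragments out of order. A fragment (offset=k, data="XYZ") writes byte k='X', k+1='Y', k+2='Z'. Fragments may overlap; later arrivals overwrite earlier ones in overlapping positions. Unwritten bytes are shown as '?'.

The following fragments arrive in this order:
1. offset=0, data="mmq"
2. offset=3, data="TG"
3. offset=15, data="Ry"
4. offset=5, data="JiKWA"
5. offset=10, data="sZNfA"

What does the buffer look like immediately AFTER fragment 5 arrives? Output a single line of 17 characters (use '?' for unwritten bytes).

Fragment 1: offset=0 data="mmq" -> buffer=mmq??????????????
Fragment 2: offset=3 data="TG" -> buffer=mmqTG????????????
Fragment 3: offset=15 data="Ry" -> buffer=mmqTG??????????Ry
Fragment 4: offset=5 data="JiKWA" -> buffer=mmqTGJiKWA?????Ry
Fragment 5: offset=10 data="sZNfA" -> buffer=mmqTGJiKWAsZNfARy

Answer: mmqTGJiKWAsZNfARy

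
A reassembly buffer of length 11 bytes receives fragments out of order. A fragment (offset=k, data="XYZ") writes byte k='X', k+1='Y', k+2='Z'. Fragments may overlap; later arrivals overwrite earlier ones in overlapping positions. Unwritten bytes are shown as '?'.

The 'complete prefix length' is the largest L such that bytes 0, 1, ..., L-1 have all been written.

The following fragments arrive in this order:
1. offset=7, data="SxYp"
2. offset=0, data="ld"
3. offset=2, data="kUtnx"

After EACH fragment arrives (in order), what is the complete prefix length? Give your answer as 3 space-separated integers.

Answer: 0 2 11

Derivation:
Fragment 1: offset=7 data="SxYp" -> buffer=???????SxYp -> prefix_len=0
Fragment 2: offset=0 data="ld" -> buffer=ld?????SxYp -> prefix_len=2
Fragment 3: offset=2 data="kUtnx" -> buffer=ldkUtnxSxYp -> prefix_len=11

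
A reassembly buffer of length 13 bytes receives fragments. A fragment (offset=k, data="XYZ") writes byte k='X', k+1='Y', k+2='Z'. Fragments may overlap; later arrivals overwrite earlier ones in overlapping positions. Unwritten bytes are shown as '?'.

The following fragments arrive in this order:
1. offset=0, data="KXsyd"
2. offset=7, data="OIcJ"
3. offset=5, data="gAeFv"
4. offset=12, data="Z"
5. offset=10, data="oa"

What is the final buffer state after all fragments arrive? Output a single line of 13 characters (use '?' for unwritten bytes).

Fragment 1: offset=0 data="KXsyd" -> buffer=KXsyd????????
Fragment 2: offset=7 data="OIcJ" -> buffer=KXsyd??OIcJ??
Fragment 3: offset=5 data="gAeFv" -> buffer=KXsydgAeFvJ??
Fragment 4: offset=12 data="Z" -> buffer=KXsydgAeFvJ?Z
Fragment 5: offset=10 data="oa" -> buffer=KXsydgAeFvoaZ

Answer: KXsydgAeFvoaZ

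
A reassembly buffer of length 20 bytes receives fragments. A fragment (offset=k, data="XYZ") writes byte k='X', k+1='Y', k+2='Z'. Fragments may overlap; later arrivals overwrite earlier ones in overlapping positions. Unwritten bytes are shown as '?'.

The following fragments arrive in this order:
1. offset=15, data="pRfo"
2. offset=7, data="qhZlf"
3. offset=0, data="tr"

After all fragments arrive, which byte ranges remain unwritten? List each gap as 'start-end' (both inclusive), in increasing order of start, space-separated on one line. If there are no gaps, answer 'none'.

Answer: 2-6 12-14 19-19

Derivation:
Fragment 1: offset=15 len=4
Fragment 2: offset=7 len=5
Fragment 3: offset=0 len=2
Gaps: 2-6 12-14 19-19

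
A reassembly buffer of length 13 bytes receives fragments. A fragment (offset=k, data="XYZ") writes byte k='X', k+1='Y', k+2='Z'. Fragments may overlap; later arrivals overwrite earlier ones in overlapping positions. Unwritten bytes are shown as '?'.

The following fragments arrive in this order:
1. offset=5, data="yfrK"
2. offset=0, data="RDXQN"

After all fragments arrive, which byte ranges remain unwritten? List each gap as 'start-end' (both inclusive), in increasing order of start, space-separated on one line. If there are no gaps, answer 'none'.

Fragment 1: offset=5 len=4
Fragment 2: offset=0 len=5
Gaps: 9-12

Answer: 9-12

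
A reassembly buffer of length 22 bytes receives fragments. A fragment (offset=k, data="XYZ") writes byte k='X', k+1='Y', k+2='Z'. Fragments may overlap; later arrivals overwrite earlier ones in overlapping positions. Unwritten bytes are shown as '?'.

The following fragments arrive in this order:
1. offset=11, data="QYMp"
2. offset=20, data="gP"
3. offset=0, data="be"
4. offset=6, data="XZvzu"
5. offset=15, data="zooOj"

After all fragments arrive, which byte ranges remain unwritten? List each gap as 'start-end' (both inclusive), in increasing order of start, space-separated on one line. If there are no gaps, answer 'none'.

Answer: 2-5

Derivation:
Fragment 1: offset=11 len=4
Fragment 2: offset=20 len=2
Fragment 3: offset=0 len=2
Fragment 4: offset=6 len=5
Fragment 5: offset=15 len=5
Gaps: 2-5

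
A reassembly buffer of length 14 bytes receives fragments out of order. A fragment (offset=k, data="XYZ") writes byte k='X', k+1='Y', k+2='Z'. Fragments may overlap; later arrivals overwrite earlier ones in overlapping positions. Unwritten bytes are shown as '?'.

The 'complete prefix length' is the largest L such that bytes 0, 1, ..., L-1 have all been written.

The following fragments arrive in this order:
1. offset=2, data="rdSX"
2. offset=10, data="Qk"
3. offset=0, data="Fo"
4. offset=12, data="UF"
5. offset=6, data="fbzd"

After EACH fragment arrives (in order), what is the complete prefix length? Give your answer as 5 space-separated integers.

Fragment 1: offset=2 data="rdSX" -> buffer=??rdSX???????? -> prefix_len=0
Fragment 2: offset=10 data="Qk" -> buffer=??rdSX????Qk?? -> prefix_len=0
Fragment 3: offset=0 data="Fo" -> buffer=FordSX????Qk?? -> prefix_len=6
Fragment 4: offset=12 data="UF" -> buffer=FordSX????QkUF -> prefix_len=6
Fragment 5: offset=6 data="fbzd" -> buffer=FordSXfbzdQkUF -> prefix_len=14

Answer: 0 0 6 6 14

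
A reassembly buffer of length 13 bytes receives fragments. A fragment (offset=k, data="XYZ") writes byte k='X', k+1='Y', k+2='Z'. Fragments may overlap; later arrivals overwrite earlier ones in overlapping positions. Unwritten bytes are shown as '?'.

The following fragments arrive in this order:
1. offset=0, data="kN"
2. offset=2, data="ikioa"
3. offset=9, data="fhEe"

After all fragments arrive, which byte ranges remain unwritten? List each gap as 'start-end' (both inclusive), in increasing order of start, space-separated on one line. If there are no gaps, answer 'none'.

Fragment 1: offset=0 len=2
Fragment 2: offset=2 len=5
Fragment 3: offset=9 len=4
Gaps: 7-8

Answer: 7-8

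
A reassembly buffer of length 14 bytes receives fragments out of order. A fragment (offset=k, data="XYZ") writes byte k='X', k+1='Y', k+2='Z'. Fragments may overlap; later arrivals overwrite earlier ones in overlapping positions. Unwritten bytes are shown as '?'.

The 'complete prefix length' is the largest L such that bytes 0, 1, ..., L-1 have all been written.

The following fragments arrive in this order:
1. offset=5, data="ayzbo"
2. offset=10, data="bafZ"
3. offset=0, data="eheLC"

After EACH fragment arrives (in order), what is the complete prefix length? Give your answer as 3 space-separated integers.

Fragment 1: offset=5 data="ayzbo" -> buffer=?????ayzbo???? -> prefix_len=0
Fragment 2: offset=10 data="bafZ" -> buffer=?????ayzbobafZ -> prefix_len=0
Fragment 3: offset=0 data="eheLC" -> buffer=eheLCayzbobafZ -> prefix_len=14

Answer: 0 0 14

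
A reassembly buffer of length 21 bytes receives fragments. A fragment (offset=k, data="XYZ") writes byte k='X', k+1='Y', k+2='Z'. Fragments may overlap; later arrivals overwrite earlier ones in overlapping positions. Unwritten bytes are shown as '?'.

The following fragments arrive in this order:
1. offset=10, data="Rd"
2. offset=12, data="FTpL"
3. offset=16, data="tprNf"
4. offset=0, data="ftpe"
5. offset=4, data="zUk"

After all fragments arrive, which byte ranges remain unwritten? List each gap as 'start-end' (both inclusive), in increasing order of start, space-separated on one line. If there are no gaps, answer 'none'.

Fragment 1: offset=10 len=2
Fragment 2: offset=12 len=4
Fragment 3: offset=16 len=5
Fragment 4: offset=0 len=4
Fragment 5: offset=4 len=3
Gaps: 7-9

Answer: 7-9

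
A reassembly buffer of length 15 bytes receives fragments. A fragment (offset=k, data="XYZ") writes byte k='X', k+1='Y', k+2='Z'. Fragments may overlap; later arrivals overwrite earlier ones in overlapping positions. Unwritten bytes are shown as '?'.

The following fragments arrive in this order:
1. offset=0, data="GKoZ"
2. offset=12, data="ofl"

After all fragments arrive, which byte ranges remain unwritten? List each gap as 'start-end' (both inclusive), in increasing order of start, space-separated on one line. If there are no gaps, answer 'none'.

Answer: 4-11

Derivation:
Fragment 1: offset=0 len=4
Fragment 2: offset=12 len=3
Gaps: 4-11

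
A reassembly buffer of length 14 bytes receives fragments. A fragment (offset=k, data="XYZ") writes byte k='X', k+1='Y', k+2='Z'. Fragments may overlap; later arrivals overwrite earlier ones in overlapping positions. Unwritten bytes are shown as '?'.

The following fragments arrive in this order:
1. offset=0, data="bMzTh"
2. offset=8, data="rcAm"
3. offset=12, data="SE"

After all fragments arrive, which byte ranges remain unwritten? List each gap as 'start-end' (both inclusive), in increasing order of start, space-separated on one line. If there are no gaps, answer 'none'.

Answer: 5-7

Derivation:
Fragment 1: offset=0 len=5
Fragment 2: offset=8 len=4
Fragment 3: offset=12 len=2
Gaps: 5-7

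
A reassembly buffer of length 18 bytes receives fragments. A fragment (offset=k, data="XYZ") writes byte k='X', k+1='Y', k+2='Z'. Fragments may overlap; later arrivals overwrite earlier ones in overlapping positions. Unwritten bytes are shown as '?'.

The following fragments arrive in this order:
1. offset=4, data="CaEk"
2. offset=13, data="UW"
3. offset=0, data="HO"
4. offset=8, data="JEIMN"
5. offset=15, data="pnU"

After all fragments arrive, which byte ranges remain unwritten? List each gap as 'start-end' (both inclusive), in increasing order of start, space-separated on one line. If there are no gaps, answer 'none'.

Fragment 1: offset=4 len=4
Fragment 2: offset=13 len=2
Fragment 3: offset=0 len=2
Fragment 4: offset=8 len=5
Fragment 5: offset=15 len=3
Gaps: 2-3

Answer: 2-3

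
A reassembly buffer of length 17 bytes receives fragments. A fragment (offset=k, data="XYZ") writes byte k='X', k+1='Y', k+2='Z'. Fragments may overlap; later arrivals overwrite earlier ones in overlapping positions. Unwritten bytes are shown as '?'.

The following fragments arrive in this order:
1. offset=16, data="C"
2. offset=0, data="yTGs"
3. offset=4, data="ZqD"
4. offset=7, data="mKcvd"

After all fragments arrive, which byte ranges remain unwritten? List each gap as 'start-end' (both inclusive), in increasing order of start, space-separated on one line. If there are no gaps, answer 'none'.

Fragment 1: offset=16 len=1
Fragment 2: offset=0 len=4
Fragment 3: offset=4 len=3
Fragment 4: offset=7 len=5
Gaps: 12-15

Answer: 12-15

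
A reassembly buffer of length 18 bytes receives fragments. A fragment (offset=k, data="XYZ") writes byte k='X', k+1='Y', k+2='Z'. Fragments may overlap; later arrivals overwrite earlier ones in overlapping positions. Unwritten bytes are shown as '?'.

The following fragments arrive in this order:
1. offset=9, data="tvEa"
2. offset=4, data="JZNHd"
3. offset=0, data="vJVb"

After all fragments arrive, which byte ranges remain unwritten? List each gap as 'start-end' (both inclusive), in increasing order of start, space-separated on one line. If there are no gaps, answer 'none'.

Fragment 1: offset=9 len=4
Fragment 2: offset=4 len=5
Fragment 3: offset=0 len=4
Gaps: 13-17

Answer: 13-17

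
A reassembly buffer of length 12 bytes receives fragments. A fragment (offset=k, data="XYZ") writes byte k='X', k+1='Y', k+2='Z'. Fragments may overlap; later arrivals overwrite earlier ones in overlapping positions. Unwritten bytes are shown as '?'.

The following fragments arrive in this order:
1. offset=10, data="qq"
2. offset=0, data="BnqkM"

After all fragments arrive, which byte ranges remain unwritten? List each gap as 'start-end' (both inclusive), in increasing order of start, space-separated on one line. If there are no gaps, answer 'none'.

Fragment 1: offset=10 len=2
Fragment 2: offset=0 len=5
Gaps: 5-9

Answer: 5-9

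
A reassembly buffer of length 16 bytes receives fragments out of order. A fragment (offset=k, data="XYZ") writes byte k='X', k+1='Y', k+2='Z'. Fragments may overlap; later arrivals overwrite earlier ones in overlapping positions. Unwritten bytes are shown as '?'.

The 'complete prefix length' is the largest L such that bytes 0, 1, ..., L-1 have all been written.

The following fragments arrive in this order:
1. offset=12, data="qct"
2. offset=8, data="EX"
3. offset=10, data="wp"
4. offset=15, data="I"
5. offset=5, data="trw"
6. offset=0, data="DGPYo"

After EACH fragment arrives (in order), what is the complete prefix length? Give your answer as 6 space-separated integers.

Fragment 1: offset=12 data="qct" -> buffer=????????????qct? -> prefix_len=0
Fragment 2: offset=8 data="EX" -> buffer=????????EX??qct? -> prefix_len=0
Fragment 3: offset=10 data="wp" -> buffer=????????EXwpqct? -> prefix_len=0
Fragment 4: offset=15 data="I" -> buffer=????????EXwpqctI -> prefix_len=0
Fragment 5: offset=5 data="trw" -> buffer=?????trwEXwpqctI -> prefix_len=0
Fragment 6: offset=0 data="DGPYo" -> buffer=DGPYotrwEXwpqctI -> prefix_len=16

Answer: 0 0 0 0 0 16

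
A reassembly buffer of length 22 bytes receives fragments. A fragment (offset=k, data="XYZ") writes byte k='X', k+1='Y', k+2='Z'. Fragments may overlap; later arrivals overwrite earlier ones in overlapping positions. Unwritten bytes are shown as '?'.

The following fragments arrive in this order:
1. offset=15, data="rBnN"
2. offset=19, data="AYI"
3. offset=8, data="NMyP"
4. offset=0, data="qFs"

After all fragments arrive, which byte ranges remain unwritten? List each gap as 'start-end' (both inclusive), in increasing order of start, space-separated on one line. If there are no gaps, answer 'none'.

Answer: 3-7 12-14

Derivation:
Fragment 1: offset=15 len=4
Fragment 2: offset=19 len=3
Fragment 3: offset=8 len=4
Fragment 4: offset=0 len=3
Gaps: 3-7 12-14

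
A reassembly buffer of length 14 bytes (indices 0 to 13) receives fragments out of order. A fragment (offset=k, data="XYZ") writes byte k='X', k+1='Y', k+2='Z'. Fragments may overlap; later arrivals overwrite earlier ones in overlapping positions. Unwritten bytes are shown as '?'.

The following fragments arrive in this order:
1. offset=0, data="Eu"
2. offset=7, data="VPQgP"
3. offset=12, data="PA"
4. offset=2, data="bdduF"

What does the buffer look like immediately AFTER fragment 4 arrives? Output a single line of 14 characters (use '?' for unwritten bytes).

Answer: EubdduFVPQgPPA

Derivation:
Fragment 1: offset=0 data="Eu" -> buffer=Eu????????????
Fragment 2: offset=7 data="VPQgP" -> buffer=Eu?????VPQgP??
Fragment 3: offset=12 data="PA" -> buffer=Eu?????VPQgPPA
Fragment 4: offset=2 data="bdduF" -> buffer=EubdduFVPQgPPA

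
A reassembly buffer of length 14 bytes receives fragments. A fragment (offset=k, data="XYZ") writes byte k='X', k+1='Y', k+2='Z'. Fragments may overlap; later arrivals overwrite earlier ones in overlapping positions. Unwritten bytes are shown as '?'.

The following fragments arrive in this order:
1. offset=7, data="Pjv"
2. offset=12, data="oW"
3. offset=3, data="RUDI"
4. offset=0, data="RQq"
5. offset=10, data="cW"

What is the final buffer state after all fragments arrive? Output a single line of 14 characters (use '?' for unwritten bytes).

Fragment 1: offset=7 data="Pjv" -> buffer=???????Pjv????
Fragment 2: offset=12 data="oW" -> buffer=???????Pjv??oW
Fragment 3: offset=3 data="RUDI" -> buffer=???RUDIPjv??oW
Fragment 4: offset=0 data="RQq" -> buffer=RQqRUDIPjv??oW
Fragment 5: offset=10 data="cW" -> buffer=RQqRUDIPjvcWoW

Answer: RQqRUDIPjvcWoW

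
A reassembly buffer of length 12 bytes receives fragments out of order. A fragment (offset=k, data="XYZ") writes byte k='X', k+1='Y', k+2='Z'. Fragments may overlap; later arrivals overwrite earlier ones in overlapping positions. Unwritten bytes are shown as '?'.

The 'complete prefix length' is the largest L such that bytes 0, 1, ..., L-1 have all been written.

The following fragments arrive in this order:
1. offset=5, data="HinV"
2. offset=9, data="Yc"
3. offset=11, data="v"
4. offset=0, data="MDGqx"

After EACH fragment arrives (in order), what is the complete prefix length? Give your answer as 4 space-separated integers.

Fragment 1: offset=5 data="HinV" -> buffer=?????HinV??? -> prefix_len=0
Fragment 2: offset=9 data="Yc" -> buffer=?????HinVYc? -> prefix_len=0
Fragment 3: offset=11 data="v" -> buffer=?????HinVYcv -> prefix_len=0
Fragment 4: offset=0 data="MDGqx" -> buffer=MDGqxHinVYcv -> prefix_len=12

Answer: 0 0 0 12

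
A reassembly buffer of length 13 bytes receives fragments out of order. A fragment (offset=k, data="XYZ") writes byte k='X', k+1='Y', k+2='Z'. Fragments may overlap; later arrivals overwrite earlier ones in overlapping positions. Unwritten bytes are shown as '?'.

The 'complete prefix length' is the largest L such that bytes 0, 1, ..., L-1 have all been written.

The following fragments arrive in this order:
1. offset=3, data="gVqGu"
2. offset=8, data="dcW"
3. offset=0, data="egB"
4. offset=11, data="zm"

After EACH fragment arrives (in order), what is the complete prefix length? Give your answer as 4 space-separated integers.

Fragment 1: offset=3 data="gVqGu" -> buffer=???gVqGu????? -> prefix_len=0
Fragment 2: offset=8 data="dcW" -> buffer=???gVqGudcW?? -> prefix_len=0
Fragment 3: offset=0 data="egB" -> buffer=egBgVqGudcW?? -> prefix_len=11
Fragment 4: offset=11 data="zm" -> buffer=egBgVqGudcWzm -> prefix_len=13

Answer: 0 0 11 13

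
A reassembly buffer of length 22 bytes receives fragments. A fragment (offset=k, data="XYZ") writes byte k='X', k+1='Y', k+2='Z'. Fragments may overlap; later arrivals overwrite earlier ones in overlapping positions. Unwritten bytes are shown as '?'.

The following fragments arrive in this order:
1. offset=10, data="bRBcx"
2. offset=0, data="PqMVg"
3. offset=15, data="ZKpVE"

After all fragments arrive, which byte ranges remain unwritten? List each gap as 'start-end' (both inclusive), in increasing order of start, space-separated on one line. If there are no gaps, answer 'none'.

Fragment 1: offset=10 len=5
Fragment 2: offset=0 len=5
Fragment 3: offset=15 len=5
Gaps: 5-9 20-21

Answer: 5-9 20-21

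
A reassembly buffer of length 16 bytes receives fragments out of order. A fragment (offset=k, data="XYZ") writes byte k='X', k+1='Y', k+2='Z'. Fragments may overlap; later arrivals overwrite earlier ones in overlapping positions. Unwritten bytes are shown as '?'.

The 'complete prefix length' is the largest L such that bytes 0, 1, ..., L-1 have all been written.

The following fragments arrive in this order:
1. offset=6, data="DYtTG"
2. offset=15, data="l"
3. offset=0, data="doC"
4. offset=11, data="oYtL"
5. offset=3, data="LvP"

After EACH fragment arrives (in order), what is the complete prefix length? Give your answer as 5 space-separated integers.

Fragment 1: offset=6 data="DYtTG" -> buffer=??????DYtTG????? -> prefix_len=0
Fragment 2: offset=15 data="l" -> buffer=??????DYtTG????l -> prefix_len=0
Fragment 3: offset=0 data="doC" -> buffer=doC???DYtTG????l -> prefix_len=3
Fragment 4: offset=11 data="oYtL" -> buffer=doC???DYtTGoYtLl -> prefix_len=3
Fragment 5: offset=3 data="LvP" -> buffer=doCLvPDYtTGoYtLl -> prefix_len=16

Answer: 0 0 3 3 16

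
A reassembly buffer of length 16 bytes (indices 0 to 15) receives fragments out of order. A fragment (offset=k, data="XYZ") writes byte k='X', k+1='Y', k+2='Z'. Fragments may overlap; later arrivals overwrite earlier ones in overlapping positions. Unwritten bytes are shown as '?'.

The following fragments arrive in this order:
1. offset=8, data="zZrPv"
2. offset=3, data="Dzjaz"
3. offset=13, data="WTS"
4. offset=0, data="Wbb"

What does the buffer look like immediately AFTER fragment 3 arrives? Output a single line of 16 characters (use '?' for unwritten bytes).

Answer: ???DzjazzZrPvWTS

Derivation:
Fragment 1: offset=8 data="zZrPv" -> buffer=????????zZrPv???
Fragment 2: offset=3 data="Dzjaz" -> buffer=???DzjazzZrPv???
Fragment 3: offset=13 data="WTS" -> buffer=???DzjazzZrPvWTS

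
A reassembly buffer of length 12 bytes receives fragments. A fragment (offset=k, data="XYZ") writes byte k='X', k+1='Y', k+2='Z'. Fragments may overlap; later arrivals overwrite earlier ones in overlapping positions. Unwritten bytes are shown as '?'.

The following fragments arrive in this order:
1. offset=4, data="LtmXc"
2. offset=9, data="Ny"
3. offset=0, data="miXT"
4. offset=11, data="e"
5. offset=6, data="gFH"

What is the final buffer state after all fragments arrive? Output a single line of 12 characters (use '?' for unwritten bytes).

Fragment 1: offset=4 data="LtmXc" -> buffer=????LtmXc???
Fragment 2: offset=9 data="Ny" -> buffer=????LtmXcNy?
Fragment 3: offset=0 data="miXT" -> buffer=miXTLtmXcNy?
Fragment 4: offset=11 data="e" -> buffer=miXTLtmXcNye
Fragment 5: offset=6 data="gFH" -> buffer=miXTLtgFHNye

Answer: miXTLtgFHNye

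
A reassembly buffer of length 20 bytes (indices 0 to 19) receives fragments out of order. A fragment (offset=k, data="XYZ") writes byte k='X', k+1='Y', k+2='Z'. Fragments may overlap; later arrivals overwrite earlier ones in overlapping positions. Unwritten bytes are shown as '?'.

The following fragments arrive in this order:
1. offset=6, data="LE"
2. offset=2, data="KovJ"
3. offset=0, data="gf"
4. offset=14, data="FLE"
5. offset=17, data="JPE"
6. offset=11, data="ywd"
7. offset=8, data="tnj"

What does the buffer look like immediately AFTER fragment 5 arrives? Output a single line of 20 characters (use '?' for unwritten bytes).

Answer: gfKovJLE??????FLEJPE

Derivation:
Fragment 1: offset=6 data="LE" -> buffer=??????LE????????????
Fragment 2: offset=2 data="KovJ" -> buffer=??KovJLE????????????
Fragment 3: offset=0 data="gf" -> buffer=gfKovJLE????????????
Fragment 4: offset=14 data="FLE" -> buffer=gfKovJLE??????FLE???
Fragment 5: offset=17 data="JPE" -> buffer=gfKovJLE??????FLEJPE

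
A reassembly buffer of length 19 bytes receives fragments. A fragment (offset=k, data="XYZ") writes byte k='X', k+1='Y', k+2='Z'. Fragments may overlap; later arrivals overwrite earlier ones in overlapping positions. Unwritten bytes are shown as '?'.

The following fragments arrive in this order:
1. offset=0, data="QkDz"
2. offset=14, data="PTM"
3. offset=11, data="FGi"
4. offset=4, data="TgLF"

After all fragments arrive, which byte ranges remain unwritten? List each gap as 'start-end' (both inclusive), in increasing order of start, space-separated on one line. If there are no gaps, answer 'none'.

Fragment 1: offset=0 len=4
Fragment 2: offset=14 len=3
Fragment 3: offset=11 len=3
Fragment 4: offset=4 len=4
Gaps: 8-10 17-18

Answer: 8-10 17-18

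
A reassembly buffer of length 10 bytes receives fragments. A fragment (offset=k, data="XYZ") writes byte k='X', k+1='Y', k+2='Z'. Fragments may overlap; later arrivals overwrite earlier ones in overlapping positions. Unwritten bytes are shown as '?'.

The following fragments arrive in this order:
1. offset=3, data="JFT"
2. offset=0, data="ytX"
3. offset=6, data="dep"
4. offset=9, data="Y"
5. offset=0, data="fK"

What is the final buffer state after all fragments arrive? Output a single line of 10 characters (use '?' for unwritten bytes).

Answer: fKXJFTdepY

Derivation:
Fragment 1: offset=3 data="JFT" -> buffer=???JFT????
Fragment 2: offset=0 data="ytX" -> buffer=ytXJFT????
Fragment 3: offset=6 data="dep" -> buffer=ytXJFTdep?
Fragment 4: offset=9 data="Y" -> buffer=ytXJFTdepY
Fragment 5: offset=0 data="fK" -> buffer=fKXJFTdepY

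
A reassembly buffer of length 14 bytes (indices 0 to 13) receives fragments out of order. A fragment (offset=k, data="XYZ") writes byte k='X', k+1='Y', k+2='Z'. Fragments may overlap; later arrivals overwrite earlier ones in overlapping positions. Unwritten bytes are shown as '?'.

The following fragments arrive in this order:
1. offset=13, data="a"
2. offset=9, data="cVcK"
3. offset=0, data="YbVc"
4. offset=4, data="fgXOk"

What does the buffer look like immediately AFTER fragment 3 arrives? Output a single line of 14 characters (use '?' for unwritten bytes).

Answer: YbVc?????cVcKa

Derivation:
Fragment 1: offset=13 data="a" -> buffer=?????????????a
Fragment 2: offset=9 data="cVcK" -> buffer=?????????cVcKa
Fragment 3: offset=0 data="YbVc" -> buffer=YbVc?????cVcKa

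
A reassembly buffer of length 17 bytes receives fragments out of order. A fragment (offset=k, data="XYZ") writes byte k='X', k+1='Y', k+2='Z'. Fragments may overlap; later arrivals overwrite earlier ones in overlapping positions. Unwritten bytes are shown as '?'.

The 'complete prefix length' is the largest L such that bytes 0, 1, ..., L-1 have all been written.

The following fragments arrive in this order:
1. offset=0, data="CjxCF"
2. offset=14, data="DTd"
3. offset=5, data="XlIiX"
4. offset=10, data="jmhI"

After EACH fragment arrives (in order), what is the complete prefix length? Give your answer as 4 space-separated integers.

Fragment 1: offset=0 data="CjxCF" -> buffer=CjxCF???????????? -> prefix_len=5
Fragment 2: offset=14 data="DTd" -> buffer=CjxCF?????????DTd -> prefix_len=5
Fragment 3: offset=5 data="XlIiX" -> buffer=CjxCFXlIiX????DTd -> prefix_len=10
Fragment 4: offset=10 data="jmhI" -> buffer=CjxCFXlIiXjmhIDTd -> prefix_len=17

Answer: 5 5 10 17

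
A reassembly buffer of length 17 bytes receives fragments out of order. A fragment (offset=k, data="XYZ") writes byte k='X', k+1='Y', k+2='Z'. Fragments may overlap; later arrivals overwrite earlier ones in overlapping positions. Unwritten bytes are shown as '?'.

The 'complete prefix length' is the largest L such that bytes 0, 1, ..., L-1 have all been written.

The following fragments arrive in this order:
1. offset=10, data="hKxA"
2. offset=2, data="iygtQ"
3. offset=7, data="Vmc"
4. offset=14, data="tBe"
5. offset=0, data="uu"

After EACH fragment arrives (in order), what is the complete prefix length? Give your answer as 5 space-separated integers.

Fragment 1: offset=10 data="hKxA" -> buffer=??????????hKxA??? -> prefix_len=0
Fragment 2: offset=2 data="iygtQ" -> buffer=??iygtQ???hKxA??? -> prefix_len=0
Fragment 3: offset=7 data="Vmc" -> buffer=??iygtQVmchKxA??? -> prefix_len=0
Fragment 4: offset=14 data="tBe" -> buffer=??iygtQVmchKxAtBe -> prefix_len=0
Fragment 5: offset=0 data="uu" -> buffer=uuiygtQVmchKxAtBe -> prefix_len=17

Answer: 0 0 0 0 17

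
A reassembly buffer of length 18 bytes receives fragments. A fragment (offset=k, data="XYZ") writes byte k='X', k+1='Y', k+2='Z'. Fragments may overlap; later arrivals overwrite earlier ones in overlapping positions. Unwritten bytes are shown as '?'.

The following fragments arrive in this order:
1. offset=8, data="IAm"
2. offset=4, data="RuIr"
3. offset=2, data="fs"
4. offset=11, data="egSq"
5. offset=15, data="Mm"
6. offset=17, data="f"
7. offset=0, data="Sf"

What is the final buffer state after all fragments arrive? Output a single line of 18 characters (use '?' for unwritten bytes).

Answer: SffsRuIrIAmegSqMmf

Derivation:
Fragment 1: offset=8 data="IAm" -> buffer=????????IAm???????
Fragment 2: offset=4 data="RuIr" -> buffer=????RuIrIAm???????
Fragment 3: offset=2 data="fs" -> buffer=??fsRuIrIAm???????
Fragment 4: offset=11 data="egSq" -> buffer=??fsRuIrIAmegSq???
Fragment 5: offset=15 data="Mm" -> buffer=??fsRuIrIAmegSqMm?
Fragment 6: offset=17 data="f" -> buffer=??fsRuIrIAmegSqMmf
Fragment 7: offset=0 data="Sf" -> buffer=SffsRuIrIAmegSqMmf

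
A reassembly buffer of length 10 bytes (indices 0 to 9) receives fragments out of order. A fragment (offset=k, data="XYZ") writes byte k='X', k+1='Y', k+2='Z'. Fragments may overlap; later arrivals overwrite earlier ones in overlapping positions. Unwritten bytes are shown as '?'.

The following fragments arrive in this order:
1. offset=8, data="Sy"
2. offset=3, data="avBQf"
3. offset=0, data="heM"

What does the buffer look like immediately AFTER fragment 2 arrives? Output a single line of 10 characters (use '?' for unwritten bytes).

Answer: ???avBQfSy

Derivation:
Fragment 1: offset=8 data="Sy" -> buffer=????????Sy
Fragment 2: offset=3 data="avBQf" -> buffer=???avBQfSy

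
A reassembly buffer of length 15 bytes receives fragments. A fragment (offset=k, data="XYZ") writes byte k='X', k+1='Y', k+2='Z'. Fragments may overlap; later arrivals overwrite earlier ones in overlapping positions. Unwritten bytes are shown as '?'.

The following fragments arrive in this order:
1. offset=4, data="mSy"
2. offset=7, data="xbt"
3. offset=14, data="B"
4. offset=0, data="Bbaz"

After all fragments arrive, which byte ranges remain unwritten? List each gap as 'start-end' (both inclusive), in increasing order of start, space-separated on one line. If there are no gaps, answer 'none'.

Answer: 10-13

Derivation:
Fragment 1: offset=4 len=3
Fragment 2: offset=7 len=3
Fragment 3: offset=14 len=1
Fragment 4: offset=0 len=4
Gaps: 10-13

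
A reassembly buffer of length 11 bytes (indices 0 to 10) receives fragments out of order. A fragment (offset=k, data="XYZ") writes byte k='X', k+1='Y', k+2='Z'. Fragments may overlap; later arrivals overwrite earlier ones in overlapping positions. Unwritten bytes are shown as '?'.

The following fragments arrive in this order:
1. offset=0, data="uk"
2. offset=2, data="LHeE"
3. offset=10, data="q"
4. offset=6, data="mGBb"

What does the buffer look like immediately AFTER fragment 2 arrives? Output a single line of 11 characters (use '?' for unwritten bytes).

Fragment 1: offset=0 data="uk" -> buffer=uk?????????
Fragment 2: offset=2 data="LHeE" -> buffer=ukLHeE?????

Answer: ukLHeE?????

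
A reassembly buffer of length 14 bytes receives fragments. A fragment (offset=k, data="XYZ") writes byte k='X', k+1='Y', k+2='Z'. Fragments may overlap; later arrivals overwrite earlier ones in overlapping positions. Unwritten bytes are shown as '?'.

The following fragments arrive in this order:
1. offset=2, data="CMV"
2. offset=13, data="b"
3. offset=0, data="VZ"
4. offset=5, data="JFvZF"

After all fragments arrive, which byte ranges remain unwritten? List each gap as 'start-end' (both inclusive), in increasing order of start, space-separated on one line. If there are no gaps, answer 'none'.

Answer: 10-12

Derivation:
Fragment 1: offset=2 len=3
Fragment 2: offset=13 len=1
Fragment 3: offset=0 len=2
Fragment 4: offset=5 len=5
Gaps: 10-12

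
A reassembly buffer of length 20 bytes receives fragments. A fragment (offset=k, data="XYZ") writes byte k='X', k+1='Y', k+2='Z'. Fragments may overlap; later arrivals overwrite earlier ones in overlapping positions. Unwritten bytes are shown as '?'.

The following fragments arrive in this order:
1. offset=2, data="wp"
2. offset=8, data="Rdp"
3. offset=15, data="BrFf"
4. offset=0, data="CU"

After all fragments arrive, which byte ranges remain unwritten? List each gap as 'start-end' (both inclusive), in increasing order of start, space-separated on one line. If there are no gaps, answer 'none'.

Answer: 4-7 11-14 19-19

Derivation:
Fragment 1: offset=2 len=2
Fragment 2: offset=8 len=3
Fragment 3: offset=15 len=4
Fragment 4: offset=0 len=2
Gaps: 4-7 11-14 19-19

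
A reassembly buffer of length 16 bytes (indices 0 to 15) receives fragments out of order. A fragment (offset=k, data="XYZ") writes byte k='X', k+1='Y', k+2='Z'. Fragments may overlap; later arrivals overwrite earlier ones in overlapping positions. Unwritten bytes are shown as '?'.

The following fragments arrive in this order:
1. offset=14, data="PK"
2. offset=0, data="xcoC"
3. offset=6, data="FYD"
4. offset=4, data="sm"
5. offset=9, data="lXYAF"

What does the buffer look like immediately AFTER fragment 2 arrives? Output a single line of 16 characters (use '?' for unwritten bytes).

Fragment 1: offset=14 data="PK" -> buffer=??????????????PK
Fragment 2: offset=0 data="xcoC" -> buffer=xcoC??????????PK

Answer: xcoC??????????PK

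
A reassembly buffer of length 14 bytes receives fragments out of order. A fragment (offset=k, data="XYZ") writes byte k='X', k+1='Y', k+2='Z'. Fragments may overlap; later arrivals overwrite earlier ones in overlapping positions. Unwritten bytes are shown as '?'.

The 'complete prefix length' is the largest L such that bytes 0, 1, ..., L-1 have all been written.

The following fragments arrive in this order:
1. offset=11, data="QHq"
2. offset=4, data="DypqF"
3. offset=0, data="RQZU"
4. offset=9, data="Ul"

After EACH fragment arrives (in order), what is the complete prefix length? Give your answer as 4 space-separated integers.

Answer: 0 0 9 14

Derivation:
Fragment 1: offset=11 data="QHq" -> buffer=???????????QHq -> prefix_len=0
Fragment 2: offset=4 data="DypqF" -> buffer=????DypqF??QHq -> prefix_len=0
Fragment 3: offset=0 data="RQZU" -> buffer=RQZUDypqF??QHq -> prefix_len=9
Fragment 4: offset=9 data="Ul" -> buffer=RQZUDypqFUlQHq -> prefix_len=14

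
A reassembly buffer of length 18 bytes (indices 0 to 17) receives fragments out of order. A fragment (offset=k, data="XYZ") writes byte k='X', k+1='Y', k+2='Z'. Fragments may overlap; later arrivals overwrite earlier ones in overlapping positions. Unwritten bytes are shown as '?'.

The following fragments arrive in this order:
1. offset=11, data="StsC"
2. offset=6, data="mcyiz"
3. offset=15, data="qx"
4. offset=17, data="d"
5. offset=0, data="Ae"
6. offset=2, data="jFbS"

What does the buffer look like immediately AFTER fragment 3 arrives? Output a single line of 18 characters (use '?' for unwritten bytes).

Fragment 1: offset=11 data="StsC" -> buffer=???????????StsC???
Fragment 2: offset=6 data="mcyiz" -> buffer=??????mcyizStsC???
Fragment 3: offset=15 data="qx" -> buffer=??????mcyizStsCqx?

Answer: ??????mcyizStsCqx?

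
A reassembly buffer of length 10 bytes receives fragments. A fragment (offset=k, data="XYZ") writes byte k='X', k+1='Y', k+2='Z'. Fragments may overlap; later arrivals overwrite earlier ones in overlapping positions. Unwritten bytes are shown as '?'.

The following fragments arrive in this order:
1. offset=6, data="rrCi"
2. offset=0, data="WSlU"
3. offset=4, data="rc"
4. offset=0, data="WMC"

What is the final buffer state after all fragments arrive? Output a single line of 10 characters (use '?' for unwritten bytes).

Fragment 1: offset=6 data="rrCi" -> buffer=??????rrCi
Fragment 2: offset=0 data="WSlU" -> buffer=WSlU??rrCi
Fragment 3: offset=4 data="rc" -> buffer=WSlUrcrrCi
Fragment 4: offset=0 data="WMC" -> buffer=WMCUrcrrCi

Answer: WMCUrcrrCi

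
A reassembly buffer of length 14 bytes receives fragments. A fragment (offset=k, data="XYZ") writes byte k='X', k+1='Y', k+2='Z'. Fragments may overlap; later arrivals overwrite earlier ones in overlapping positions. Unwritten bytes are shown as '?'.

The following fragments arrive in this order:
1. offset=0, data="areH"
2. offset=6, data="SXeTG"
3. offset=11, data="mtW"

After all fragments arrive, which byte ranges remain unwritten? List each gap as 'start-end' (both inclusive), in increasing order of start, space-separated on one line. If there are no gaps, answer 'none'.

Fragment 1: offset=0 len=4
Fragment 2: offset=6 len=5
Fragment 3: offset=11 len=3
Gaps: 4-5

Answer: 4-5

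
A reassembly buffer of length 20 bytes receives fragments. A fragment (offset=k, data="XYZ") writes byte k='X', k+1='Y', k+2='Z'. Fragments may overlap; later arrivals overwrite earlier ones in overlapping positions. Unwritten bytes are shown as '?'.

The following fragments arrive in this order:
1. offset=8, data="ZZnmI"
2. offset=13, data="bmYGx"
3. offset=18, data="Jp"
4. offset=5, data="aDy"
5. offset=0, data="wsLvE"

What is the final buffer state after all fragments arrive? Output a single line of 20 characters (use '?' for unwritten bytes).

Answer: wsLvEaDyZZnmIbmYGxJp

Derivation:
Fragment 1: offset=8 data="ZZnmI" -> buffer=????????ZZnmI???????
Fragment 2: offset=13 data="bmYGx" -> buffer=????????ZZnmIbmYGx??
Fragment 3: offset=18 data="Jp" -> buffer=????????ZZnmIbmYGxJp
Fragment 4: offset=5 data="aDy" -> buffer=?????aDyZZnmIbmYGxJp
Fragment 5: offset=0 data="wsLvE" -> buffer=wsLvEaDyZZnmIbmYGxJp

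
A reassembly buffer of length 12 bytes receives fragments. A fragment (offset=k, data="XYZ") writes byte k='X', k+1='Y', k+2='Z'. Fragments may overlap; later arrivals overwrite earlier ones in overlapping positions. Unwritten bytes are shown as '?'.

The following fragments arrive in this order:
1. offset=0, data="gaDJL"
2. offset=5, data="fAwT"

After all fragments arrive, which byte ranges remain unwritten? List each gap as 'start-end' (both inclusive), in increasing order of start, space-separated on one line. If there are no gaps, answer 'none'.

Answer: 9-11

Derivation:
Fragment 1: offset=0 len=5
Fragment 2: offset=5 len=4
Gaps: 9-11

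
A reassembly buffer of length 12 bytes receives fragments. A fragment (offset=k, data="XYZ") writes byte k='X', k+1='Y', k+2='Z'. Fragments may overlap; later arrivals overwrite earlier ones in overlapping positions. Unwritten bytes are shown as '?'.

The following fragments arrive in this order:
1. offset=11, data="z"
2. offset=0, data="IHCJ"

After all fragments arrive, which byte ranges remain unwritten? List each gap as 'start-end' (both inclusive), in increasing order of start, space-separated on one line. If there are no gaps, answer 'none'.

Answer: 4-10

Derivation:
Fragment 1: offset=11 len=1
Fragment 2: offset=0 len=4
Gaps: 4-10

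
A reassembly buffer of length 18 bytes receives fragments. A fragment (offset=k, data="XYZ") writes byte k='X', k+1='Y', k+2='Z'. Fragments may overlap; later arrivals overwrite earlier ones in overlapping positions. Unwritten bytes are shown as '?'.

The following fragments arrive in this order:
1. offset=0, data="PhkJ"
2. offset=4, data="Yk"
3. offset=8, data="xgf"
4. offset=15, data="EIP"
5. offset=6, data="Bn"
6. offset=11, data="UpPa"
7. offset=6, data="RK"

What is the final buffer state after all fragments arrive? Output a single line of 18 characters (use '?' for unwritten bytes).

Fragment 1: offset=0 data="PhkJ" -> buffer=PhkJ??????????????
Fragment 2: offset=4 data="Yk" -> buffer=PhkJYk????????????
Fragment 3: offset=8 data="xgf" -> buffer=PhkJYk??xgf???????
Fragment 4: offset=15 data="EIP" -> buffer=PhkJYk??xgf????EIP
Fragment 5: offset=6 data="Bn" -> buffer=PhkJYkBnxgf????EIP
Fragment 6: offset=11 data="UpPa" -> buffer=PhkJYkBnxgfUpPaEIP
Fragment 7: offset=6 data="RK" -> buffer=PhkJYkRKxgfUpPaEIP

Answer: PhkJYkRKxgfUpPaEIP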